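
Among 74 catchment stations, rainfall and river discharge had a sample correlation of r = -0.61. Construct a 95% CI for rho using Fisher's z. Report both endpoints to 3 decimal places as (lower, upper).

(-0.736, -0.443)

z_r = atanh(-0.61) = -0.708921;  SE = 1/√(n−3) = 1/√71 = 0.118678
z-limits: -0.708921 ± 1.960·0.118678 = -0.708921 ± 0.232609 = [-0.941530, -0.476312]
ρ-limits: (tanh -0.941530, tanh -0.476312) = (-0.736, -0.443)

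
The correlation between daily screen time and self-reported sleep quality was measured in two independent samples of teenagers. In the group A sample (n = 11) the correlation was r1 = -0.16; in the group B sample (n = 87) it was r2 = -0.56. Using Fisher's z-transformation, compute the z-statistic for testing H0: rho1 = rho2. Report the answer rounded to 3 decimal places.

1.274

Fisher z-transforms: z1 = atanh(-0.16) = -0.161387, z2 = atanh(-0.56) = -0.632833; difference d = 0.471446
Var(d) = 1/8 + 1/84 = 0.1250000 + 0.0119048 = 0.1369048
z = d/√Var(d) = 0.471446 / √0.1369048 = 0.471446 / 0.370006 = 1.274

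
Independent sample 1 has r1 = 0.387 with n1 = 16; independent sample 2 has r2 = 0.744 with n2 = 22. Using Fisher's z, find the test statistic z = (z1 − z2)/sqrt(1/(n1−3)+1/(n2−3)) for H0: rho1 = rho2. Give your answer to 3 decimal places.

z1 = atanh(0.387) = 0.408267,  z2 = atanh(0.744) = 0.959380
SE = √(1/(n1−3) + 1/(n2−3)) = √(1/13 + 1/19) = √(0.0769231 + 0.0526316) = √0.1295547 = 0.359937
z = (z1 − z2)/SE = (0.408267 − 0.959380) / 0.359937 = -0.551113 / 0.359937 = -1.531

-1.531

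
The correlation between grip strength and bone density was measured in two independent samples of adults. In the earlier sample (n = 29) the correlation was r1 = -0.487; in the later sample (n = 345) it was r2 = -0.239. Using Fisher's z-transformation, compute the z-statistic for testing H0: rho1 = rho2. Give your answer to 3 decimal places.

-1.418

z1 = atanh(-0.487) = -0.532120,  z2 = atanh(-0.239) = -0.243713
SE = √(1/(n1−3) + 1/(n2−3)) = √(1/26 + 1/342) = √(0.0384615 + 0.0029240) = √0.0413855 = 0.203434
z = (z1 − z2)/SE = (-0.532120 − (-0.243713)) / 0.203434 = -0.288407 / 0.203434 = -1.418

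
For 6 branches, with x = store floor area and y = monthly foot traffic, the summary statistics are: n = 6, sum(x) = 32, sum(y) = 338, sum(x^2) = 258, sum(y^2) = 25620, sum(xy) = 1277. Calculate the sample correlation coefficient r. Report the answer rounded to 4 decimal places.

Numerator: nΣxy − (Σx)(Σy) = 6·1277 − (32)(338) = -3154
Denominator: √[(nΣx²−(Σx)²)(nΣy²−(Σy)²)]
  nΣx²−(Σx)² = 6·258 − 1024 = 524;  nΣy²−(Σy)² = 6·25620 − 114244 = 39476
  √(524·39476) = √20685424 = 4548.1231
r = -3154 / 4548.1231 = -0.6935

-0.6935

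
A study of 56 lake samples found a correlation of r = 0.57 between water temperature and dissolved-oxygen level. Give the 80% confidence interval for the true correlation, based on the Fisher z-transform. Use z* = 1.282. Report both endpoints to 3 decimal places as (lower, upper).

Fisher z: z_r = atanh(r) = ½·ln((1+0.57)/(1−0.57)) = 0.647523
SE(z) = 1/√(n−3) = 1/√53 = 0.137361
80% ⇒ z* = 1.282; margin = 1.282·0.137361 = 0.176097
CI on z-scale: (0.471426, 0.823620)
Back-transform: tanh(0.471426) = 0.439351, tanh(0.823620) = 0.677035

(0.439, 0.677)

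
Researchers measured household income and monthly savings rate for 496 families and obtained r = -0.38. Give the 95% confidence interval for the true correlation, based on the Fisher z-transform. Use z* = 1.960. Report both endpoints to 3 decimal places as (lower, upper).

z_r = atanh(-0.38) = -0.400060;  SE = 1/√(n−3) = 1/√493 = 0.045038
z-limits: -0.400060 ± 1.960·0.045038 = -0.400060 ± 0.088274 = [-0.488334, -0.311786]
ρ-limits: (tanh -0.488334, tanh -0.311786) = (-0.453, -0.302)

(-0.453, -0.302)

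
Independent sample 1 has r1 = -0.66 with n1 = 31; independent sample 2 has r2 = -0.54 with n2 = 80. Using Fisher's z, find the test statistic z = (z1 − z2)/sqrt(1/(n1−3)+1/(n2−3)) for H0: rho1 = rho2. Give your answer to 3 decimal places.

z1 = atanh(-0.66) = -0.792814,  z2 = atanh(-0.54) = -0.604156
SE = √(1/(n1−3) + 1/(n2−3)) = √(1/28 + 1/77) = √(0.0357143 + 0.0129870) = √0.0487013 = 0.220684
z = (z1 − z2)/SE = (-0.792814 − (-0.604156)) / 0.220684 = -0.188658 / 0.220684 = -0.855

-0.855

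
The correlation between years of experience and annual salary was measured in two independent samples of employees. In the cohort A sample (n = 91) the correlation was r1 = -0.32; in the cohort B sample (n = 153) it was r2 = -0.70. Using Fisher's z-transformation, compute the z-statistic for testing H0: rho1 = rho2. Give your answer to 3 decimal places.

3.989

Fisher z-transforms: z1 = atanh(-0.32) = -0.331647, z2 = atanh(-0.70) = -0.867301; difference d = 0.535654
Var(d) = 1/88 + 1/150 = 0.0113636 + 0.0066667 = 0.0180303
z = d/√Var(d) = 0.535654 / √0.0180303 = 0.535654 / 0.134277 = 3.989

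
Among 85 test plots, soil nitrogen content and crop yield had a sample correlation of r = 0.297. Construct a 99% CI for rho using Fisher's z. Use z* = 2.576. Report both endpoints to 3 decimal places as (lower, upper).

(0.022, 0.530)

Fisher z: z_r = atanh(r) = ½·ln((1+0.297)/(1−0.297)) = 0.306226
SE(z) = 1/√(n−3) = 1/√82 = 0.110432
99% ⇒ z* = 2.576; margin = 2.576·0.110432 = 0.284473
CI on z-scale: (0.021753, 0.590699)
Back-transform: tanh(0.021753) = 0.021750, tanh(0.590699) = 0.530398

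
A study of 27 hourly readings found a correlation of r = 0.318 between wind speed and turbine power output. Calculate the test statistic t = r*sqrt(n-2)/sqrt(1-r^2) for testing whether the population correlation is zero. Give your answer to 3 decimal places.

1.677

1 − r² = 1 − 0.101124 = 0.898876;  √(1−r²) = 0.948091
√(n−2) = √25 = 5.000000
t = r·√(n−2)/√(1−r²) = 0.318 · 5.000000 / 0.948091 = 1.677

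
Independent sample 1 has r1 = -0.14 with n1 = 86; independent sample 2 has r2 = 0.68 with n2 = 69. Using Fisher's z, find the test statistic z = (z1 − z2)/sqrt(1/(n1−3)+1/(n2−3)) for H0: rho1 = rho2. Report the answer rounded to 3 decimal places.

-5.882

z1 = atanh(-0.14) = -0.140926,  z2 = atanh(0.68) = 0.829114
SE = √(1/(n1−3) + 1/(n2−3)) = √(1/83 + 1/66) = √(0.0120482 + 0.0151515) = √0.0271997 = 0.164923
z = (z1 − z2)/SE = (-0.140926 − 0.829114) / 0.164923 = -0.970040 / 0.164923 = -5.882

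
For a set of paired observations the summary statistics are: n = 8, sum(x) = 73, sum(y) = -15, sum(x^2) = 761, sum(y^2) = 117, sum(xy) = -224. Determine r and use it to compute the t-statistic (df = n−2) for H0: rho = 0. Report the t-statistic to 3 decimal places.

S_xy = nΣxy − ΣxΣy = 8·(-224) − 73·(-15) = -1792 − (-1095) = -697
S_xx = nΣx² − (Σx)² = 8·761 − 73² = 6088 − 5329 = 759
S_yy = nΣy² − (Σy)² = 8·117 − (-15)² = 936 − 225 = 711
r = S_xy / √(S_xx·S_yy) = -697 / √(759·711) = -697 / √539649 = -697 / 734.6081 = -0.9488
t = r·√(n−2)/√(1−r²) = -0.9488·√6 / √(1−0.900221) = -2.324076 / 0.315878 = -7.358

-7.358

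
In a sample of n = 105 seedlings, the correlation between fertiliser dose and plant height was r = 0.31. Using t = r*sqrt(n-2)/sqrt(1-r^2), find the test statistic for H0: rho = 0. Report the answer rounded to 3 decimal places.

3.309

t = r·√(n−2) / √(1−r²) with r = 0.31, n = 105
  = 0.31·√103 / √(1 − 0.0961)
  = 0.31·10.148892 / 0.950737
  = 3.146157 / 0.950737 = 3.309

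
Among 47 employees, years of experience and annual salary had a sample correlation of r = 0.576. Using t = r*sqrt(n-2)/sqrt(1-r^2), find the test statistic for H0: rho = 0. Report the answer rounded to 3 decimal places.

4.727

1 − r² = 1 − 0.331776 = 0.668224;  √(1−r²) = 0.817450
√(n−2) = √45 = 6.708204
t = r·√(n−2)/√(1−r²) = 0.576 · 6.708204 / 0.817450 = 4.727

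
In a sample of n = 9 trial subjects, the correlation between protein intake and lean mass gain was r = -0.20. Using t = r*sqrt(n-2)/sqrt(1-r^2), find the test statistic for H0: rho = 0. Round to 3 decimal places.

t = r·√(n−2) / √(1−r²) with r = -0.20, n = 9
  = -0.20·√7 / √(1 − 0.0400)
  = -0.20·2.645751 / 0.979796
  = -0.529150 / 0.979796 = -0.540

-0.540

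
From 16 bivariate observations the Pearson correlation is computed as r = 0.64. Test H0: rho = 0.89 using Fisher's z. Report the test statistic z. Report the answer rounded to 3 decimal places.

-2.393

Fisher z: atanh(0.64) = 0.758174, atanh(0.89) = 1.421926
z = (z_r − z_0)·√(n−3) = (0.758174 − 1.421926)·√13 = -0.663752 · 3.605551 = -2.393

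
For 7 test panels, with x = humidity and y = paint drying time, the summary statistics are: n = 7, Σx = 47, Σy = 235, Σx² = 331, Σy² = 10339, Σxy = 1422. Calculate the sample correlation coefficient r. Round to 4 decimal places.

S_xy = nΣxy − ΣxΣy = 7·1422 − 47·235 = 9954 − 11045 = -1091
S_xx = nΣx² − (Σx)² = 7·331 − 47² = 2317 − 2209 = 108
S_yy = nΣy² − (Σy)² = 7·10339 − 235² = 72373 − 55225 = 17148
r = S_xy / √(S_xx·S_yy) = -1091 / √(108·17148) = -1091 / √1851984 = -1091 / 1360.8762 = -0.8017

-0.8017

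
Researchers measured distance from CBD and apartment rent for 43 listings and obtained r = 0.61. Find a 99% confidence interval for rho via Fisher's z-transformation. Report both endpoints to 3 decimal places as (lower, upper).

(0.293, 0.806)

Fisher z: z_r = atanh(r) = ½·ln((1+0.61)/(1−0.61)) = 0.708921
SE(z) = 1/√(n−3) = 1/√40 = 0.158114
99% ⇒ z* = 2.576; margin = 2.576·0.158114 = 0.407302
CI on z-scale: (0.301619, 1.116223)
Back-transform: tanh(0.301619) = 0.292794, tanh(1.116223) = 0.806251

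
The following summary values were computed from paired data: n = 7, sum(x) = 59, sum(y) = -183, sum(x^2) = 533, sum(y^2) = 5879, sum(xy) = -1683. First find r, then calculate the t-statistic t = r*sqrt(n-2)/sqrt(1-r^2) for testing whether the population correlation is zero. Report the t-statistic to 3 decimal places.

S_xy = nΣxy − ΣxΣy = 7·(-1683) − 59·(-183) = -11781 − (-10797) = -984
S_xx = nΣx² − (Σx)² = 7·533 − 59² = 3731 − 3481 = 250
S_yy = nΣy² − (Σy)² = 7·5879 − (-183)² = 41153 − 33489 = 7664
r = S_xy / √(S_xx·S_yy) = -984 / √(250·7664) = -984 / √1916000 = -984 / 1384.1965 = -0.7109
t = r·√(n−2)/√(1−r²) = -0.7109·√5 / √(1−0.505379) = -1.589621 / 0.703293 = -2.260

-2.260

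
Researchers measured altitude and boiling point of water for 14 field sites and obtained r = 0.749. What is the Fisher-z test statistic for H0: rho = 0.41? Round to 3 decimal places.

Fisher z: atanh(0.749) = 0.970673, atanh(0.41) = 0.435611
z = (z_r − z_0)·√(n−3) = (0.970673 − 0.435611)·√11 = 0.535062 · 3.316625 = 1.775

1.775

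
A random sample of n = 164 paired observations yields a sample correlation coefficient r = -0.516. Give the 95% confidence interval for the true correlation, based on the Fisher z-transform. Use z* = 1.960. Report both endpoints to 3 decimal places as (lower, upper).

(-0.620, -0.394)

Fisher z: z_r = atanh(r) = ½·ln((1+(-0.516))/(1−(-0.516))) = -0.570873
SE(z) = 1/√(n−3) = 1/√161 = 0.078811
95% ⇒ z* = 1.960; margin = 1.960·0.078811 = 0.154470
CI on z-scale: (-0.725343, -0.416403)
Back-transform: tanh(-0.725343) = -0.620208, tanh(-0.416403) = -0.393896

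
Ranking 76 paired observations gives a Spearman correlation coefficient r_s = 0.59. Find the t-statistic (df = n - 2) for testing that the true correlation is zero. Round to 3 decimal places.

1 − r_s² = 1 − 0.3481 = 0.6519;  √(1−r_s²) = 0.807403
√(n−2) = √74 = 8.602325
t = r_s·√(n−2)/√(1−r_s²) = 0.59 · 8.602325 / 0.807403 = 6.286

6.286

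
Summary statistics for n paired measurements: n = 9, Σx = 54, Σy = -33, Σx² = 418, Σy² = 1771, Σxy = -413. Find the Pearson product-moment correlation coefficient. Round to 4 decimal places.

-0.5459

S_xy = nΣxy − ΣxΣy = 9·(-413) − 54·(-33) = -3717 − (-1782) = -1935
S_xx = nΣx² − (Σx)² = 9·418 − 54² = 3762 − 2916 = 846
S_yy = nΣy² − (Σy)² = 9·1771 − (-33)² = 15939 − 1089 = 14850
r = S_xy / √(S_xx·S_yy) = -1935 / √(846·14850) = -1935 / √12563100 = -1935 / 3544.4464 = -0.5459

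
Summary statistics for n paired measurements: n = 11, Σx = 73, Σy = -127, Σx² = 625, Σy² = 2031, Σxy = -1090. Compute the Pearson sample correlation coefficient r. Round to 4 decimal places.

-0.8774

Numerator: nΣxy − (Σx)(Σy) = 11·(-1090) − (73)(-127) = -2719
Denominator: √[(nΣx²−(Σx)²)(nΣy²−(Σy)²)]
  nΣx²−(Σx)² = 11·625 − 5329 = 1546;  nΣy²−(Σy)² = 11·2031 − 16129 = 6212
  √(1546·6212) = √9603752 = 3098.9921
r = -2719 / 3098.9921 = -0.8774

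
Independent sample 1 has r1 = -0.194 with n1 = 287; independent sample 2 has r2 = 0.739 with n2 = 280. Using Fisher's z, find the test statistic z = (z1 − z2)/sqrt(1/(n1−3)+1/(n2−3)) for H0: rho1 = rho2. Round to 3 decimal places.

-13.556

z1 = atanh(-0.194) = -0.196490,  z2 = atanh(0.739) = 0.948273
SE = √(1/(n1−3) + 1/(n2−3)) = √(1/284 + 1/277) = √(0.0035211 + 0.0036101) = √0.0071312 = 0.084446
z = (z1 − z2)/SE = (-0.196490 − 0.948273) / 0.084446 = -1.144763 / 0.084446 = -13.556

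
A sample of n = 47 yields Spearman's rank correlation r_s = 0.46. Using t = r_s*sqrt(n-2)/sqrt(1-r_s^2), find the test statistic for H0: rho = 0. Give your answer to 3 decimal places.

1 − r_s² = 1 − 0.2116 = 0.7884;  √(1−r_s²) = 0.887919
√(n−2) = √45 = 6.708204
t = r_s·√(n−2)/√(1−r_s²) = 0.46 · 6.708204 / 0.887919 = 3.475

3.475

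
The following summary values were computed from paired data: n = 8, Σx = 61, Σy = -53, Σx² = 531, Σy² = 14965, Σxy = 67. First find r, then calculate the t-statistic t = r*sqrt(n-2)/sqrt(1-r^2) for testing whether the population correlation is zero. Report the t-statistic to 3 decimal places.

Numerator: nΣxy − (Σx)(Σy) = 8·67 − (61)(-53) = 3769
Denominator: √[(nΣx²−(Σx)²)(nΣy²−(Σy)²)]
  nΣx²−(Σx)² = 8·531 − 3721 = 527;  nΣy²−(Σy)² = 8·14965 − 2809 = 116911
  √(527·116911) = √61612097 = 7849.3374
r = 3769 / 7849.3374 = 0.4802
t = r·√(n−2)/√(1−r²) = 0.4802·√6 / √(1−0.230592) = 1.176245 / 0.877159 = 1.341

1.341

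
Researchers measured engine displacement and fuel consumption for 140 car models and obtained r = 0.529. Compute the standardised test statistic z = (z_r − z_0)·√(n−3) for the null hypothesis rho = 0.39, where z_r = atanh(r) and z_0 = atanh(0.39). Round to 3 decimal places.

Fisher z: atanh(0.529) = 0.588756, atanh(0.39) = 0.411800
z = (z_r − z_0)·√(n−3) = (0.588756 − 0.411800)·√137 = 0.176956 · 11.704700 = 2.071

2.071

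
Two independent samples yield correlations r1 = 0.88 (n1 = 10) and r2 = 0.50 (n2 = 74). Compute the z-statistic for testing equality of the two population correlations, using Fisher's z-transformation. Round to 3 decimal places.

2.086

z1 = atanh(0.88) = 1.375768,  z2 = atanh(0.50) = 0.549306
SE = √(1/(n1−3) + 1/(n2−3)) = √(1/7 + 1/71) = √(0.1428571 + 0.0140845) = √0.1569416 = 0.396159
z = (z1 − z2)/SE = (1.375768 − 0.549306) / 0.396159 = 0.826462 / 0.396159 = 2.086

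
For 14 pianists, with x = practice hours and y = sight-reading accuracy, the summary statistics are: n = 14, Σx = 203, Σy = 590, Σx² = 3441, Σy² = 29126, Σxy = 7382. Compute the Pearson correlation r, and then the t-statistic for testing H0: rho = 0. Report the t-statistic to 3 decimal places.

Numerator: nΣxy − (Σx)(Σy) = 14·7382 − (203)(590) = -16422
Denominator: √[(nΣx²−(Σx)²)(nΣy²−(Σy)²)]
  nΣx²−(Σx)² = 14·3441 − 41209 = 6965;  nΣy²−(Σy)² = 14·29126 − 348100 = 59664
  √(6965·59664) = √415559760 = 20385.2829
r = -16422 / 20385.2829 = -0.8056
t = r·√(n−2)/√(1−r²) = -0.8056·√12 / √(1−0.648991) = -2.790680 / 0.592460 = -4.710

-4.710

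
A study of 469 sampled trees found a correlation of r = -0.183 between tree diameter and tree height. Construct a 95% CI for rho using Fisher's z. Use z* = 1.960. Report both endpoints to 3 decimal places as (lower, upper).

(-0.269, -0.094)

Fisher z: z_r = atanh(r) = ½·ln((1+(-0.183))/(1−(-0.183))) = -0.185085
SE(z) = 1/√(n−3) = 1/√466 = 0.046324
95% ⇒ z* = 1.960; margin = 1.960·0.046324 = 0.090795
CI on z-scale: (-0.275880, -0.094290)
Back-transform: tanh(-0.275880) = -0.269088, tanh(-0.094290) = -0.094012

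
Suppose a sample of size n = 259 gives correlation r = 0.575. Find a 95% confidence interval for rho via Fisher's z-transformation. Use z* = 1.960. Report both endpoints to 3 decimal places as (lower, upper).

Fisher z: z_r = atanh(r) = ½·ln((1+0.575)/(1−0.575)) = 0.654961
SE(z) = 1/√(n−3) = 1/√256 = 0.062500
95% ⇒ z* = 1.960; margin = 1.960·0.062500 = 0.122500
CI on z-scale: (0.532461, 0.777461)
Back-transform: tanh(0.532461) = 0.487260, tanh(0.777461) = 0.651247

(0.487, 0.651)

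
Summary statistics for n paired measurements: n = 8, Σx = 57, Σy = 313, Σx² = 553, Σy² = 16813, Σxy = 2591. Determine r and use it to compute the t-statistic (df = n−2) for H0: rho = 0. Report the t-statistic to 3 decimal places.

S_xy = nΣxy − ΣxΣy = 8·2591 − 57·313 = 20728 − 17841 = 2887
S_xx = nΣx² − (Σx)² = 8·553 − 57² = 4424 − 3249 = 1175
S_yy = nΣy² − (Σy)² = 8·16813 − 313² = 134504 − 97969 = 36535
r = S_xy / √(S_xx·S_yy) = 2887 / √(1175·36535) = 2887 / √42928625 = 2887 / 6551.9940 = 0.4406
t = r·√(n−2)/√(1−r²) = 0.4406·√6 / √(1−0.194128) = 1.079245 / 0.897704 = 1.202

1.202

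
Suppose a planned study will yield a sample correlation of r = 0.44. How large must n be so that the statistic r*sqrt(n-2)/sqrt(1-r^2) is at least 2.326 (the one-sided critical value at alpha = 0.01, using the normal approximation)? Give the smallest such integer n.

25

Need r·√(n−2)/√(1−r²) ≥ 2.326
√(n−2) ≥ 2.326·√(1−0.1936) / 0.44 = 2.326·0.897998 / 0.44 = 4.7471
n−2 ≥ 22.5350  ⇒  n ≥ 24.5350
Smallest integer n = 25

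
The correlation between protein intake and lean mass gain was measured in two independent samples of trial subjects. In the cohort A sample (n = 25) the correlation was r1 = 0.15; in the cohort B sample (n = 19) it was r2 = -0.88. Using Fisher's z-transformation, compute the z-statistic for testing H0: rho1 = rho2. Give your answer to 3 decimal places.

z1 = atanh(0.15) = 0.151140,  z2 = atanh(-0.88) = -1.375768
SE = √(1/(n1−3) + 1/(n2−3)) = √(1/22 + 1/16) = √(0.0454545 + 0.0625000) = √0.1079545 = 0.328564
z = (z1 − z2)/SE = (0.151140 − (-1.375768)) / 0.328564 = 1.526908 / 0.328564 = 4.647

4.647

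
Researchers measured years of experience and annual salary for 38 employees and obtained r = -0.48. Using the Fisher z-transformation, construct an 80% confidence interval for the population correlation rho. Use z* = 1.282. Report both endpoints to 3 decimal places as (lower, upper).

(-0.629, -0.297)

z_r = atanh(-0.48) = -0.522984;  SE = 1/√(n−3) = 1/√35 = 0.169031
z-limits: -0.522984 ± 1.282·0.169031 = -0.522984 ± 0.216698 = [-0.739682, -0.306286]
ρ-limits: (tanh -0.739682, tanh -0.306286) = (-0.629, -0.297)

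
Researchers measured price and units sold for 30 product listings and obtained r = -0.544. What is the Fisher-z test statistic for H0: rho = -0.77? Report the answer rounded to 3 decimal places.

2.133

Fisher z: atanh(-0.544) = -0.609819, atanh(-0.77) = -1.020328
z = (z_r − z_0)·√(n−3) = (-0.609819 − (-1.020328))·√27 = 0.410509 · 5.196152 = 2.133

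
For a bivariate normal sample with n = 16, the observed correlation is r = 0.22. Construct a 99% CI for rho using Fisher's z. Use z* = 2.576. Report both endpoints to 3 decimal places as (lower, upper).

z_r = atanh(0.22) = 0.223656;  SE = 1/√(n−3) = 1/√13 = 0.277350
z-limits: 0.223656 ± 2.576·0.277350 = 0.223656 ± 0.714454 = [-0.490798, 0.938110]
ρ-limits: (tanh -0.490798, tanh 0.938110) = (-0.455, 0.734)

(-0.455, 0.734)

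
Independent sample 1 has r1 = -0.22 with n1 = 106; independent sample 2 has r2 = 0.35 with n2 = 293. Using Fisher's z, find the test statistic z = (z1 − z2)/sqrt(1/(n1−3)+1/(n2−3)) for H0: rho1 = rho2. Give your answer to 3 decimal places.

-5.136

z1 = atanh(-0.22) = -0.223656,  z2 = atanh(0.35) = 0.365444
SE = √(1/(n1−3) + 1/(n2−3)) = √(1/103 + 1/290) = √(0.0097087 + 0.0034483) = √0.0131570 = 0.114704
z = (z1 − z2)/SE = (-0.223656 − 0.365444) / 0.114704 = -0.589100 / 0.114704 = -5.136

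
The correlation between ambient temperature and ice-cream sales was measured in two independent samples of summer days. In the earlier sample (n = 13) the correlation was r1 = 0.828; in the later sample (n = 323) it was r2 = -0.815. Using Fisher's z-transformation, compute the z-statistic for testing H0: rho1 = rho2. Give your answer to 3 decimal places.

7.235

z1 = atanh(0.828) = 1.181742,  z2 = atanh(-0.815) = -1.141742
SE = √(1/(n1−3) + 1/(n2−3)) = √(1/10 + 1/320) = √(0.1000000 + 0.0031250) = √0.1031250 = 0.321131
z = (z1 − z2)/SE = (1.181742 − (-1.141742)) / 0.321131 = 2.323484 / 0.321131 = 7.235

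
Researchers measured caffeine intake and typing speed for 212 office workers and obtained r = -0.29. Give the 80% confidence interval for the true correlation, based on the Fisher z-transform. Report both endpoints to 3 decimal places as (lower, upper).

(-0.369, -0.207)

Fisher z: z_r = atanh(r) = ½·ln((1+(-0.29))/(1−(-0.29))) = -0.298566
SE(z) = 1/√(n−3) = 1/√209 = 0.069171
80% ⇒ z* = 1.282; margin = 1.282·0.069171 = 0.088677
CI on z-scale: (-0.387243, -0.209889)
Back-transform: tanh(-0.387243) = -0.368981, tanh(-0.209889) = -0.206860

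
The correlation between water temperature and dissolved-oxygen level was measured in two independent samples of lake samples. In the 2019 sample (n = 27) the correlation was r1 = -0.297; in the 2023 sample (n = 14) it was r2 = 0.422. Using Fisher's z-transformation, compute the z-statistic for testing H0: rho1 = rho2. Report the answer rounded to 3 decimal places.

z1 = atanh(-0.297) = -0.306226,  z2 = atanh(0.422) = 0.450123
SE = √(1/(n1−3) + 1/(n2−3)) = √(1/24 + 1/11) = √(0.0416667 + 0.0909091) = √0.1325758 = 0.364110
z = (z1 − z2)/SE = (-0.306226 − 0.450123) / 0.364110 = -0.756349 / 0.364110 = -2.077

-2.077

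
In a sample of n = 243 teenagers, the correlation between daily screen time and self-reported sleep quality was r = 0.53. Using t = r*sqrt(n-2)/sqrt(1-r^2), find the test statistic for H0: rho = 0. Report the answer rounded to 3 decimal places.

1 − r² = 1 − 0.2809 = 0.7191;  √(1−r²) = 0.847998
√(n−2) = √241 = 15.524175
t = r·√(n−2)/√(1−r²) = 0.53 · 15.524175 / 0.847998 = 9.703

9.703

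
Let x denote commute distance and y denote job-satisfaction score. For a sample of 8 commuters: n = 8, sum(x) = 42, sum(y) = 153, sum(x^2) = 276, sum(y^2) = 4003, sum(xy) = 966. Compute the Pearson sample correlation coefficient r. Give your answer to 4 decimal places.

S_xy = nΣxy − ΣxΣy = 8·966 − 42·153 = 7728 − 6426 = 1302
S_xx = nΣx² − (Σx)² = 8·276 − 42² = 2208 − 1764 = 444
S_yy = nΣy² − (Σy)² = 8·4003 − 153² = 32024 − 23409 = 8615
r = S_xy / √(S_xx·S_yy) = 1302 / √(444·8615) = 1302 / √3825060 = 1302 / 1955.7761 = 0.6657

0.6657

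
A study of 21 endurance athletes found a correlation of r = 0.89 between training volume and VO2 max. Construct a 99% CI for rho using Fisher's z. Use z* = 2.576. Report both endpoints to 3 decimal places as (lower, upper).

Fisher z: z_r = atanh(r) = ½·ln((1+0.89)/(1−0.89)) = 1.421926
SE(z) = 1/√(n−3) = 1/√18 = 0.235702
99% ⇒ z* = 2.576; margin = 2.576·0.235702 = 0.607168
CI on z-scale: (0.814758, 2.029094)
Back-transform: tanh(0.814758) = 0.672207, tanh(2.029094) = 0.966026

(0.672, 0.966)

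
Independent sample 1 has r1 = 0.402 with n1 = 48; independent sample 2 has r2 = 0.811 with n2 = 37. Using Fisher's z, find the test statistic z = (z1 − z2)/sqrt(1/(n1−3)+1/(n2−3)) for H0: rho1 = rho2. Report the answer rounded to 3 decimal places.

-3.098

Fisher z-transforms: z1 = atanh(0.402) = 0.426032, z2 = atanh(0.811) = 1.129944; difference d = -0.703912
Var(d) = 1/45 + 1/34 = 0.0222222 + 0.0294118 = 0.0516340
z = d/√Var(d) = -0.703912 / √0.0516340 = -0.703912 / 0.227231 = -3.098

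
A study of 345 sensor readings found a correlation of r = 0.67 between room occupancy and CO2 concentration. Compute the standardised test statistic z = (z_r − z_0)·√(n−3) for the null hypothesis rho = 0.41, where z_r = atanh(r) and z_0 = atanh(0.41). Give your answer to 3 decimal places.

z_r = atanh(0.67) = 0.810743,  z_0 = atanh(0.41) = 0.435611
SE = 1/√(n−3) = 1/√342 = 0.054074
z = (z_r − z_0)/SE = (0.810743 − 0.435611) / 0.054074 = 0.375132 / 0.054074 = 6.937

6.937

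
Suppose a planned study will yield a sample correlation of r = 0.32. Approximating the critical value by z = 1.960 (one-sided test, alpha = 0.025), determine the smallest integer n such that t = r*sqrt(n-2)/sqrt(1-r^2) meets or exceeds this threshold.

36

r√(n−2)/√(1−r²) ≥ 1.960  ⇔  n−2 ≥ (1.960)²·(1−r²)/r²
(1−r²)/r² = (1−0.1024)/0.1024 = 8.7656
n ≥ 2 + 3.8416·8.7656 = 2 + 33.6739 = 35.6739
⌈35.6739⌉ = 36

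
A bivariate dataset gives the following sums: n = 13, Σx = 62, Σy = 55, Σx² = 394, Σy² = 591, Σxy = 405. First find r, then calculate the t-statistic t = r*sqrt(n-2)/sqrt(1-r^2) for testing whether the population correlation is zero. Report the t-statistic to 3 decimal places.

3.882

S_xy = nΣxy − ΣxΣy = 13·405 − 62·55 = 5265 − 3410 = 1855
S_xx = nΣx² − (Σx)² = 13·394 − 62² = 5122 − 3844 = 1278
S_yy = nΣy² − (Σy)² = 13·591 − 55² = 7683 − 3025 = 4658
r = S_xy / √(S_xx·S_yy) = 1855 / √(1278·4658) = 1855 / √5952924 = 1855 / 2439.8615 = 0.7603
t = r·√(n−2)/√(1−r²) = 0.7603·√11 / √(1−0.578056) = 2.521630 / 0.649572 = 3.882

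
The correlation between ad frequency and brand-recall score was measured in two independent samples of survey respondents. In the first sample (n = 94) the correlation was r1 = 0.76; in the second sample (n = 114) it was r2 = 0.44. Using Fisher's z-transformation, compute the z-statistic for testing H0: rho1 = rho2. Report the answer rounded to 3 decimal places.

z1 = atanh(0.76) = 0.996215,  z2 = atanh(0.44) = 0.472231
SE = √(1/(n1−3) + 1/(n2−3)) = √(1/91 + 1/111) = √(0.0109890 + 0.0090090) = √0.0199980 = 0.141414
z = (z1 − z2)/SE = (0.996215 − 0.472231) / 0.141414 = 0.523984 / 0.141414 = 3.705

3.705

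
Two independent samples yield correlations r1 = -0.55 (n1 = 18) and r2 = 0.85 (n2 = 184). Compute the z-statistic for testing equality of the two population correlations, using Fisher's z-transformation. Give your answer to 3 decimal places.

-6.977

z1 = atanh(-0.55) = -0.618381,  z2 = atanh(0.85) = 1.256153
SE = √(1/(n1−3) + 1/(n2−3)) = √(1/15 + 1/181) = √(0.0666667 + 0.0055249) = √0.0721916 = 0.268685
z = (z1 − z2)/SE = (-0.618381 − 1.256153) / 0.268685 = -1.874534 / 0.268685 = -6.977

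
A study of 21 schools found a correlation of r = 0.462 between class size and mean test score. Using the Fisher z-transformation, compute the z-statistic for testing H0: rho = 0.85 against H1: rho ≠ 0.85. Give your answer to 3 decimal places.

-3.209

Fisher z: atanh(0.462) = 0.499851, atanh(0.85) = 1.256153
z = (z_r − z_0)·√(n−3) = (0.499851 − 1.256153)·√18 = -0.756302 · 4.242641 = -3.209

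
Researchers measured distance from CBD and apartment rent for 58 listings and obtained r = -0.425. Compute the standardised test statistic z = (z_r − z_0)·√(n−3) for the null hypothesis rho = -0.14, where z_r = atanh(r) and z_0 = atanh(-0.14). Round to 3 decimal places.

-2.320

z_r = atanh(-0.425) = -0.453779,  z_0 = atanh(-0.14) = -0.140926
SE = 1/√(n−3) = 1/√55 = 0.134840
z = (z_r − z_0)/SE = (-0.453779 − (-0.140926)) / 0.134840 = -0.312853 / 0.134840 = -2.320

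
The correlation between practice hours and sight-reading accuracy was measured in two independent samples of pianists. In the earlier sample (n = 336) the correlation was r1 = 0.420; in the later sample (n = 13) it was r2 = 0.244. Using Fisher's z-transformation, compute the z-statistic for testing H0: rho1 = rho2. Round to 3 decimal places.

0.619

Fisher z-transforms: z1 = atanh(0.420) = 0.447692, z2 = atanh(0.244) = 0.249023; difference d = 0.198669
Var(d) = 1/333 + 1/10 = 0.0030030 + 0.1000000 = 0.1030030
z = d/√Var(d) = 0.198669 / √0.1030030 = 0.198669 / 0.320941 = 0.619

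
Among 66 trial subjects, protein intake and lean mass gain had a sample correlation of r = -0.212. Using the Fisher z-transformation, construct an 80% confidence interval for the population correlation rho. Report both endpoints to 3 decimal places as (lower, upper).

(-0.360, -0.054)

z_r = atanh(-0.212) = -0.215265;  SE = 1/√(n−3) = 1/√63 = 0.125988
z-limits: -0.215265 ± 1.282·0.125988 = -0.215265 ± 0.161517 = [-0.376782, -0.053748]
ρ-limits: (tanh -0.376782, tanh -0.053748) = (-0.360, -0.054)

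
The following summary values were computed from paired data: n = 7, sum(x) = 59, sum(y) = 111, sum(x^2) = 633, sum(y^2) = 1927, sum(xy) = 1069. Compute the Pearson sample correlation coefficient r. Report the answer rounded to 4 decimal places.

0.8867

Numerator: nΣxy − (Σx)(Σy) = 7·1069 − (59)(111) = 934
Denominator: √[(nΣx²−(Σx)²)(nΣy²−(Σy)²)]
  nΣx²−(Σx)² = 7·633 − 3481 = 950;  nΣy²−(Σy)² = 7·1927 − 12321 = 1168
  √(950·1168) = √1109600 = 1053.3755
r = 934 / 1053.3755 = 0.8867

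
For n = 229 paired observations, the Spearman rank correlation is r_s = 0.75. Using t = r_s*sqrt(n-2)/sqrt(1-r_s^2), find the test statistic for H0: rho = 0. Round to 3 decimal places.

17.084

t = r_s·√(n−2) / √(1−r_s²) with r_s = 0.75, n = 229
  = 0.75·√227 / √(1 − 0.5625)
  = 0.75·15.066519 / 0.661438
  = 11.299889 / 0.661438 = 17.084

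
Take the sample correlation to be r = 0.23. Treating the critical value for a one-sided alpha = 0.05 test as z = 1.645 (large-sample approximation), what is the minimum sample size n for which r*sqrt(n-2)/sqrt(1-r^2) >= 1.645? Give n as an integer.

51

r√(n−2)/√(1−r²) ≥ 1.645  ⇔  n−2 ≥ (1.645)²·(1−r²)/r²
(1−r²)/r² = (1−0.0529)/0.0529 = 17.9036
n ≥ 2 + 2.706025·17.9036 = 2 + 48.4476 = 50.4476
⌈50.4476⌉ = 51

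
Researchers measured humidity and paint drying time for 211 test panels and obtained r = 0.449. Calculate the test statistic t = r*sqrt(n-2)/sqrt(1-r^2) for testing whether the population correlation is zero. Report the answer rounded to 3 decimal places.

1 − r² = 1 − 0.201601 = 0.798399;  √(1−r²) = 0.893532
√(n−2) = √209 = 14.456832
t = r·√(n−2)/√(1−r²) = 0.449 · 14.456832 / 0.893532 = 7.265

7.265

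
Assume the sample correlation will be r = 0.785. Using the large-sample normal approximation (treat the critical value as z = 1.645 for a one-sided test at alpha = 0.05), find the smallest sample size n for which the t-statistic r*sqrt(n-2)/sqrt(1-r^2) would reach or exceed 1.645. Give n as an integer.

Need r·√(n−2)/√(1−r²) ≥ 1.645
√(n−2) ≥ 1.645·√(1−0.616225) / 0.785 = 1.645·0.619496 / 0.785 = 1.2982
n−2 ≥ 1.6853  ⇒  n ≥ 3.6853
Smallest integer n = 4

4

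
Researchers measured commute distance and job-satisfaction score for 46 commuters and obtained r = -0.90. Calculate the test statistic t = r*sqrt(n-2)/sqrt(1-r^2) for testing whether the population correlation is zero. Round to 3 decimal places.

-13.696

t = r·√(n−2) / √(1−r²) with r = -0.90, n = 46
  = -0.90·√44 / √(1 − 0.8100)
  = -0.90·6.633250 / 0.435890
  = -5.969925 / 0.435890 = -13.696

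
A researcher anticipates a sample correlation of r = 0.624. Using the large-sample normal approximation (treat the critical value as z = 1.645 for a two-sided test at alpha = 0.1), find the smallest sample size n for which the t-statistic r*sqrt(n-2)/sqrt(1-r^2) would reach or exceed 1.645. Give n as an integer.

7

r√(n−2)/√(1−r²) ≥ 1.645  ⇔  n−2 ≥ (1.645)²·(1−r²)/r²
(1−r²)/r² = (1−0.389376)/0.389376 = 1.5682
n ≥ 2 + 2.706025·1.5682 = 2 + 4.2436 = 6.2436
⌈6.2436⌉ = 7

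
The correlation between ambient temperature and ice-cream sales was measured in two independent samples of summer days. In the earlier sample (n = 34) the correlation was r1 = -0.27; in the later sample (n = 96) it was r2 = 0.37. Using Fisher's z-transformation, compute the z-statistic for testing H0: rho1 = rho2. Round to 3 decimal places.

-3.208

z1 = atanh(-0.27) = -0.276864,  z2 = atanh(0.37) = 0.388423
SE = √(1/(n1−3) + 1/(n2−3)) = √(1/31 + 1/93) = √(0.0322581 + 0.0107527) = √0.0430108 = 0.207390
z = (z1 − z2)/SE = (-0.276864 − 0.388423) / 0.207390 = -0.665287 / 0.207390 = -3.208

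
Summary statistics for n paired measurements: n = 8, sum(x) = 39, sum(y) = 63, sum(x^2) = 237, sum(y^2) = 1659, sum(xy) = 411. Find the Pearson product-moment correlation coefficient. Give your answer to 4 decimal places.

0.4449

Numerator: nΣxy − (Σx)(Σy) = 8·411 − (39)(63) = 831
Denominator: √[(nΣx²−(Σx)²)(nΣy²−(Σy)²)]
  nΣx²−(Σx)² = 8·237 − 1521 = 375;  nΣy²−(Σy)² = 8·1659 − 3969 = 9303
  √(375·9303) = √3488625 = 1867.7861
r = 831 / 1867.7861 = 0.4449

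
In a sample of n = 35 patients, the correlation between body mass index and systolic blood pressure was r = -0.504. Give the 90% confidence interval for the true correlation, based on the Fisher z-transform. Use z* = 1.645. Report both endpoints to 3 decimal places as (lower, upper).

(-0.689, -0.258)

z_r = atanh(-0.504) = -0.554654;  SE = 1/√(n−3) = 1/√32 = 0.176777
z-limits: -0.554654 ± 1.645·0.176777 = -0.554654 ± 0.290798 = [-0.845452, -0.263856]
ρ-limits: (tanh -0.845452, tanh -0.263856) = (-0.689, -0.258)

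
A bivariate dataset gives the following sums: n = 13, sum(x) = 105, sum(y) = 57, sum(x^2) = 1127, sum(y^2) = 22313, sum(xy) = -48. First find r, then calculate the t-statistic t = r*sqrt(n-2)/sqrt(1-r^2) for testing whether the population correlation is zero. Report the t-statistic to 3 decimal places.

S_xy = nΣxy − ΣxΣy = 13·(-48) − 105·57 = -624 − 5985 = -6609
S_xx = nΣx² − (Σx)² = 13·1127 − 105² = 14651 − 11025 = 3626
S_yy = nΣy² − (Σy)² = 13·22313 − 57² = 290069 − 3249 = 286820
r = S_xy / √(S_xx·S_yy) = -6609 / √(3626·286820) = -6609 / √1040009320 = -6609 / 32249.1755 = -0.2049
t = r·√(n−2)/√(1−r²) = -0.2049·√11 / √(1−0.041984) = -0.679576 / 0.978783 = -0.694

-0.694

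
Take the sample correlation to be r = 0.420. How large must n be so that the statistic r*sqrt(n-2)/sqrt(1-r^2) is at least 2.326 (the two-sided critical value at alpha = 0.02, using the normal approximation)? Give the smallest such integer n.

Need r·√(n−2)/√(1−r²) ≥ 2.326
√(n−2) ≥ 2.326·√(1−0.176400) / 0.420 = 2.326·0.907524 / 0.420 = 5.0260
n−2 ≥ 25.2607  ⇒  n ≥ 27.2607
Smallest integer n = 28

28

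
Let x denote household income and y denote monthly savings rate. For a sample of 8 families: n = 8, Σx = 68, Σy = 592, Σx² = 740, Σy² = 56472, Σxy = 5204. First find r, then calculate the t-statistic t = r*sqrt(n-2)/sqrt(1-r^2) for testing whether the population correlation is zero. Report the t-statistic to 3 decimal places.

0.296

S_xy = nΣxy − ΣxΣy = 8·5204 − 68·592 = 41632 − 40256 = 1376
S_xx = nΣx² − (Σx)² = 8·740 − 68² = 5920 − 4624 = 1296
S_yy = nΣy² − (Σy)² = 8·56472 − 592² = 451776 − 350464 = 101312
r = S_xy / √(S_xx·S_yy) = 1376 / √(1296·101312) = 1376 / √131300352 = 1376 / 11458.6366 = 0.1201
t = r·√(n−2)/√(1−r²) = 0.1201·√6 / √(1−0.014424) = 0.294184 / 0.992762 = 0.296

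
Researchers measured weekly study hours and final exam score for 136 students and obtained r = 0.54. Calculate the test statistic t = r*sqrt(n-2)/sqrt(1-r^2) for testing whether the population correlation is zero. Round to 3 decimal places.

7.427

t = r·√(n−2) / √(1−r²) with r = 0.54, n = 136
  = 0.54·√134 / √(1 − 0.2916)
  = 0.54·11.575837 / 0.841665
  = 6.250952 / 0.841665 = 7.427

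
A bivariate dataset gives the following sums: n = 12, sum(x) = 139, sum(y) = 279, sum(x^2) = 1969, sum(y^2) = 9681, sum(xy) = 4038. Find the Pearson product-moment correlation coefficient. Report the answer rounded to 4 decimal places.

0.7530

Numerator: nΣxy − (Σx)(Σy) = 12·4038 − (139)(279) = 9675
Denominator: √[(nΣx²−(Σx)²)(nΣy²−(Σy)²)]
  nΣx²−(Σx)² = 12·1969 − 19321 = 4307;  nΣy²−(Σy)² = 12·9681 − 77841 = 38331
  √(4307·38331) = √165091617 = 12848.7983
r = 9675 / 12848.7983 = 0.7530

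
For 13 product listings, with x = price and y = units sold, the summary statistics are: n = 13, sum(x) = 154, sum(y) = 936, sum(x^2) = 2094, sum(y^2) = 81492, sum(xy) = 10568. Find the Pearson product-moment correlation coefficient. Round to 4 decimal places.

Numerator: nΣxy − (Σx)(Σy) = 13·10568 − (154)(936) = -6760
Denominator: √[(nΣx²−(Σx)²)(nΣy²−(Σy)²)]
  nΣx²−(Σx)² = 13·2094 − 23716 = 3506;  nΣy²−(Σy)² = 13·81492 − 876096 = 183300
  √(3506·183300) = √642649800 = 25350.5385
r = -6760 / 25350.5385 = -0.2667

-0.2667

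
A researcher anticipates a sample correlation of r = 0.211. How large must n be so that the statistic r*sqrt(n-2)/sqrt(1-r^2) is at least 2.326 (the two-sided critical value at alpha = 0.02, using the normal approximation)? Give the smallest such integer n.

Need r·√(n−2)/√(1−r²) ≥ 2.326
√(n−2) ≥ 2.326·√(1−0.044521) / 0.211 = 2.326·0.977486 / 0.211 = 10.7755
n−2 ≥ 116.1114  ⇒  n ≥ 118.1114
Smallest integer n = 119

119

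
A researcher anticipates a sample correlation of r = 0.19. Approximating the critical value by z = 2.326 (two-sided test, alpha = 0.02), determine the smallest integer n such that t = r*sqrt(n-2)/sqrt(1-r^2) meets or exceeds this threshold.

147

r√(n−2)/√(1−r²) ≥ 2.326  ⇔  n−2 ≥ (2.326)²·(1−r²)/r²
(1−r²)/r² = (1−0.0361)/0.0361 = 26.7008
n ≥ 2 + 5.410276·26.7008 = 2 + 144.4587 = 146.4587
⌈146.4587⌉ = 147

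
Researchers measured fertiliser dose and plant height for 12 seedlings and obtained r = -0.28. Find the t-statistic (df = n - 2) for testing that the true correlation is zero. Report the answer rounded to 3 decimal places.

-0.922

t = r·√(n−2) / √(1−r²) with r = -0.28, n = 12
  = -0.28·√10 / √(1 − 0.0784)
  = -0.28·3.162278 / 0.960000
  = -0.885438 / 0.960000 = -0.922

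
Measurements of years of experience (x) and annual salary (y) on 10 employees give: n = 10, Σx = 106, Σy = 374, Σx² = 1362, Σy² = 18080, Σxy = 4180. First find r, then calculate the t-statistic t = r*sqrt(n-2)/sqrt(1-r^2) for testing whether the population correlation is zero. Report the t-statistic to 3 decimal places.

0.633

Numerator: nΣxy − (Σx)(Σy) = 10·4180 − (106)(374) = 2156
Denominator: √[(nΣx²−(Σx)²)(nΣy²−(Σy)²)]
  nΣx²−(Σx)² = 10·1362 − 11236 = 2384;  nΣy²−(Σy)² = 10·18080 − 139876 = 40924
  √(2384·40924) = √97562816 = 9877.3891
r = 2156 / 9877.3891 = 0.2183
t = r·√(n−2)/√(1−r²) = 0.2183·√8 / √(1−0.047655) = 0.617446 / 0.975882 = 0.633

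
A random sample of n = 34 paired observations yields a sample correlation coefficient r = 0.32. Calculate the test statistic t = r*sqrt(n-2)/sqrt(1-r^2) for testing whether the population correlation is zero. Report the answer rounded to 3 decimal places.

1 − r² = 1 − 0.1024 = 0.8976;  √(1−r²) = 0.947418
√(n−2) = √32 = 5.656854
t = r·√(n−2)/√(1−r²) = 0.32 · 5.656854 / 0.947418 = 1.911

1.911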